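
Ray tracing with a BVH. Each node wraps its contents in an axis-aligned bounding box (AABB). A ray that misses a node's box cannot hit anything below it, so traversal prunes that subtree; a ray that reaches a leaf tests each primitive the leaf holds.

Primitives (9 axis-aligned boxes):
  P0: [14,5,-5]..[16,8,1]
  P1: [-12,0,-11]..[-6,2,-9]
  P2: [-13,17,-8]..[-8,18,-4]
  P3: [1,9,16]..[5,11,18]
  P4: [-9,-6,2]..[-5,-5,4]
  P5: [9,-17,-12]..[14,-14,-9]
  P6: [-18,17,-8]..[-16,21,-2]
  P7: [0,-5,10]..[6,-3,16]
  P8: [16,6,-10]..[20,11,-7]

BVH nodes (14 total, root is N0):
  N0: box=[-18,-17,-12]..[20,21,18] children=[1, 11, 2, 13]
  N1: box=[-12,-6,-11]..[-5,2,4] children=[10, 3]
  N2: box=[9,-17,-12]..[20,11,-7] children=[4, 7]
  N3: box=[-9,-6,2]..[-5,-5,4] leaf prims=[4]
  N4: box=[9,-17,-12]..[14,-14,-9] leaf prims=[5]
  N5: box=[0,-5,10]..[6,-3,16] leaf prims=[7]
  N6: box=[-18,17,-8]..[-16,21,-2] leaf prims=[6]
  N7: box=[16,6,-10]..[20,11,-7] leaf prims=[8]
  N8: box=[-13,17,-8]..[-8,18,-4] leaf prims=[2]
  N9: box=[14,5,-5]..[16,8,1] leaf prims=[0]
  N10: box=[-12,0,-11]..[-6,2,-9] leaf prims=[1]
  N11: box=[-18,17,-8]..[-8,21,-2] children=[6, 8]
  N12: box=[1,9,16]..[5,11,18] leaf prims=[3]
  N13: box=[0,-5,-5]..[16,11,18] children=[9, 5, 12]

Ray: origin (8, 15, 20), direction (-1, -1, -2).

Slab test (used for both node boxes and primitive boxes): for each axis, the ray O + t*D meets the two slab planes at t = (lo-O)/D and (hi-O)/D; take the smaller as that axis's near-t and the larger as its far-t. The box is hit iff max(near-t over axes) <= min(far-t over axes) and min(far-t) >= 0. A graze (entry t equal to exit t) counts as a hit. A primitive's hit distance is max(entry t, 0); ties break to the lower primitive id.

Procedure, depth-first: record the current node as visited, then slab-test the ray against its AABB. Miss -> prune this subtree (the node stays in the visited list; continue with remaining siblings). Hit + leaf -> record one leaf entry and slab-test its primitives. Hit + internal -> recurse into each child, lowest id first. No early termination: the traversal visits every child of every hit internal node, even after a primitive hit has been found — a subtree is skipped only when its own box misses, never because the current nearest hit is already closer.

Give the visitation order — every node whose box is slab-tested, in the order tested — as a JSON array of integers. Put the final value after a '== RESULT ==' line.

Traverse from the root:
N0 x:[-12,26] y:[-6,32] z:[1,16] -> hit [1,16], descend [1, 2, 11, 13]
  N1 x:[13,20] y:[13,21] z:[8,31/2] -> hit [13,31/2], descend [3, 10]
    N3 x:[13,17] y:[20,21] z:[8,9] -> miss, prune
    N10 x:[14,20] y:[13,15] z:[29/2,31/2] -> hit [29/2,15] leaf, test {P1@t=29/2}
  N2 x:[-12,-1] y:[4,32] z:[27/2,16] -> miss, prune
  N11 x:[16,26] y:[-6,-2] z:[11,14] -> miss, prune
  N13 x:[-8,8] y:[4,20] z:[1,25/2] -> hit [4,8], descend [5, 9, 12]
    N5 x:[2,8] y:[18,20] z:[2,5] -> miss, prune
    N9 x:[-8,-6] y:[7,10] z:[19/2,25/2] -> miss, prune
    N12 x:[3,7] y:[4,6] z:[1,2] -> miss, prune

10 AABB tests over nodes [0, 1, 3, 10, 2, 11, 13, 5, 9, 12]; 1 leaf entered; closest P1.

== RESULT ==
[0, 1, 3, 10, 2, 11, 13, 5, 9, 12]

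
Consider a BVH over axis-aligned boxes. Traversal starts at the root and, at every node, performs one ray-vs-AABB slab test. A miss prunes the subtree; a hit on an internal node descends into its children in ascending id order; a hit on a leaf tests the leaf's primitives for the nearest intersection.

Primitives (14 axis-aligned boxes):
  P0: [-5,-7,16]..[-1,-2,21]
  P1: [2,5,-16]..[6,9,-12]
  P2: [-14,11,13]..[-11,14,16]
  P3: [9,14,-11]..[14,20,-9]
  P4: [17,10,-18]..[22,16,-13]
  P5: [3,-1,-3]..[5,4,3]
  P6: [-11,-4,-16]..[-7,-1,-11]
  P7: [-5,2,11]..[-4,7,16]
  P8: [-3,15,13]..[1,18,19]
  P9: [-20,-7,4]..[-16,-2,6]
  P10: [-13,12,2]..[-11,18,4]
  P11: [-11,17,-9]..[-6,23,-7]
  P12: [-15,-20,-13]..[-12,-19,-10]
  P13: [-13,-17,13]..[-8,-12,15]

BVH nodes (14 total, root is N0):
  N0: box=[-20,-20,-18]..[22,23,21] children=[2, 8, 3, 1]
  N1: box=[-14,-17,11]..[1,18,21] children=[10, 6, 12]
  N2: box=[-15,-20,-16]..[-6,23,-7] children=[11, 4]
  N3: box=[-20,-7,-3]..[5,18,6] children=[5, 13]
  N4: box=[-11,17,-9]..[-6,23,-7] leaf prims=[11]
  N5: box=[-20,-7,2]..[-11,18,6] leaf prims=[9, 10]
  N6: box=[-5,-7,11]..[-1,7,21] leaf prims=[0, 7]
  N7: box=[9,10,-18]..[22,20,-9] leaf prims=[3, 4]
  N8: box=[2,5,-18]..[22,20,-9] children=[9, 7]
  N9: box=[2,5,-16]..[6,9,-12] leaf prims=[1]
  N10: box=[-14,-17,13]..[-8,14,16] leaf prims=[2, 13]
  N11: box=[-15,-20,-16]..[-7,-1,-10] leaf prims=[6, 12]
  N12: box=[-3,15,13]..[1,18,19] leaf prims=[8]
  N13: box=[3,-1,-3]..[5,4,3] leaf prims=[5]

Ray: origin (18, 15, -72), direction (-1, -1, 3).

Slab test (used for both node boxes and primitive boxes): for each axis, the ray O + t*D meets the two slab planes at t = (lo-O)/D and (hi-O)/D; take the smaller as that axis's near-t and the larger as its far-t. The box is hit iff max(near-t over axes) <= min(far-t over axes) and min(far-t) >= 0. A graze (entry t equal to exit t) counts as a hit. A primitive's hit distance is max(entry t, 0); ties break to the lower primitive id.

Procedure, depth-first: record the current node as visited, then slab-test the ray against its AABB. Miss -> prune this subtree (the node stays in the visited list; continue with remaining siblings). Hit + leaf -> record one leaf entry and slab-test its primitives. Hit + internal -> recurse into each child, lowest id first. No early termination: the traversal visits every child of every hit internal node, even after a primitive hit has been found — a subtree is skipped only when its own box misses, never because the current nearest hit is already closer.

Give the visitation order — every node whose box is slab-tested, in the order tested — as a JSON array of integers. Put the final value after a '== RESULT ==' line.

Trace the traversal:
N0 x:[-4,38] y:[-8,35] z:[18,31] -> hit [18,31], descend [1, 2, 3, 8]
  N1 x:[17,32] y:[-3,32] z:[83/3,31] -> hit [83/3,31], descend [6, 10, 12]
    N6 x:[19,23] y:[8,22] z:[83/3,31] -> miss, prune
    N10 x:[26,32] y:[1,32] z:[85/3,88/3] -> hit [85/3,88/3] leaf, test {P2(miss), P13@t=85/3}
    N12 x:[17,21] y:[-3,0] z:[85/3,91/3] -> miss, prune
  N2 x:[24,33] y:[-8,35] z:[56/3,65/3] -> miss, prune
  N3 x:[13,38] y:[-3,22] z:[23,26] -> miss, prune
  N8 x:[-4,16] y:[-5,10] z:[18,21] -> miss, prune

Visited [0, 1, 6, 10, 12, 2, 3, 8]. Tests: 8 box, 1 leaf. Nearest: P13.

== RESULT ==
[0, 1, 6, 10, 12, 2, 3, 8]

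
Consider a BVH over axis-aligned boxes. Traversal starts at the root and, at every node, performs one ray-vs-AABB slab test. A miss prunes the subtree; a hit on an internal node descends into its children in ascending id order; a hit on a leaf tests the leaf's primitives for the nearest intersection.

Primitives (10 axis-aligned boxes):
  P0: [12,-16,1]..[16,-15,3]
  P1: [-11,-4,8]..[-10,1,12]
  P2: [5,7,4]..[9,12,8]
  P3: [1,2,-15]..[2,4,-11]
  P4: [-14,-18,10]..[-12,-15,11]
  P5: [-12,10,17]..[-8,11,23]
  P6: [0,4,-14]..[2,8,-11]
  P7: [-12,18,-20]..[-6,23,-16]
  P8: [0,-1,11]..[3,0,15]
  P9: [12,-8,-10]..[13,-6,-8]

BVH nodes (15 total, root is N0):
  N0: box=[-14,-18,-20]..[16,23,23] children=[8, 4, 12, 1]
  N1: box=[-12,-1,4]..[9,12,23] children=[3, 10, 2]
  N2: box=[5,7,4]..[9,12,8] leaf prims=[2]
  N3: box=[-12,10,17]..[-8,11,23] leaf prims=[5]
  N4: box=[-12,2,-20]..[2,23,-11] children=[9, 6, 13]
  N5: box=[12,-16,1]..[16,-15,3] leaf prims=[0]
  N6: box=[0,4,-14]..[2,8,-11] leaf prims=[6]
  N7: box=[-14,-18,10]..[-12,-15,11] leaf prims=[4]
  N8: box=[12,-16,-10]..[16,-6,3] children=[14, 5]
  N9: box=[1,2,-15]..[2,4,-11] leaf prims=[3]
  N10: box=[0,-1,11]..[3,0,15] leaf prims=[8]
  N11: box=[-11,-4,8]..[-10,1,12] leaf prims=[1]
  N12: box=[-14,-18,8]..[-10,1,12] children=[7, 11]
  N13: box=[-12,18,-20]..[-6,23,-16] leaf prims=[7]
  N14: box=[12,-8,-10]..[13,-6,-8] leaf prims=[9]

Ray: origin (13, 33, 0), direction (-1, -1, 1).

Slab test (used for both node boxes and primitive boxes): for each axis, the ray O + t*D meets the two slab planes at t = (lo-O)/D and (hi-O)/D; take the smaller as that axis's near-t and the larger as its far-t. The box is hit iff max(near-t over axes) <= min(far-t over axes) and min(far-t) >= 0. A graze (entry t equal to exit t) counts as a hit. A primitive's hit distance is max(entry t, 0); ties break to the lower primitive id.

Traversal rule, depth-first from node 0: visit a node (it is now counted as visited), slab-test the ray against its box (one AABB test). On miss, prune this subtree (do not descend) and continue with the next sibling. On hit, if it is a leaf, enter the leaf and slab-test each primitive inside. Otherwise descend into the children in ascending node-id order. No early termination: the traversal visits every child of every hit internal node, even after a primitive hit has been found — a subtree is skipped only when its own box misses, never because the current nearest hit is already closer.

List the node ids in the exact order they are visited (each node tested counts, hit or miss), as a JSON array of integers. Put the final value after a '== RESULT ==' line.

Walk:
N0 x:[-3,27] y:[10,51] z:[-20,23] -> hit [10,23], descend [1, 4, 8, 12]
  N1 x:[4,25] y:[21,34] z:[4,23] -> hit [21,23], descend [2, 3, 10]
    N2 x:[4,8] y:[21,26] z:[4,8] -> miss, prune
    N3 x:[21,25] y:[22,23] z:[17,23] -> hit [22,23] leaf, test {P5@t=22}
    N10 x:[10,13] y:[33,34] z:[11,15] -> miss, prune
  N4 x:[11,25] y:[10,31] z:[-20,-11] -> miss, prune
  N8 x:[-3,1] y:[39,49] z:[-10,3] -> miss, prune
  N12 x:[23,27] y:[32,51] z:[8,12] -> miss, prune

Visited [0, 1, 2, 3, 10, 4, 8, 12]. Tests: 8 box, 1 leaf. Nearest: P5.

== RESULT ==
[0, 1, 2, 3, 10, 4, 8, 12]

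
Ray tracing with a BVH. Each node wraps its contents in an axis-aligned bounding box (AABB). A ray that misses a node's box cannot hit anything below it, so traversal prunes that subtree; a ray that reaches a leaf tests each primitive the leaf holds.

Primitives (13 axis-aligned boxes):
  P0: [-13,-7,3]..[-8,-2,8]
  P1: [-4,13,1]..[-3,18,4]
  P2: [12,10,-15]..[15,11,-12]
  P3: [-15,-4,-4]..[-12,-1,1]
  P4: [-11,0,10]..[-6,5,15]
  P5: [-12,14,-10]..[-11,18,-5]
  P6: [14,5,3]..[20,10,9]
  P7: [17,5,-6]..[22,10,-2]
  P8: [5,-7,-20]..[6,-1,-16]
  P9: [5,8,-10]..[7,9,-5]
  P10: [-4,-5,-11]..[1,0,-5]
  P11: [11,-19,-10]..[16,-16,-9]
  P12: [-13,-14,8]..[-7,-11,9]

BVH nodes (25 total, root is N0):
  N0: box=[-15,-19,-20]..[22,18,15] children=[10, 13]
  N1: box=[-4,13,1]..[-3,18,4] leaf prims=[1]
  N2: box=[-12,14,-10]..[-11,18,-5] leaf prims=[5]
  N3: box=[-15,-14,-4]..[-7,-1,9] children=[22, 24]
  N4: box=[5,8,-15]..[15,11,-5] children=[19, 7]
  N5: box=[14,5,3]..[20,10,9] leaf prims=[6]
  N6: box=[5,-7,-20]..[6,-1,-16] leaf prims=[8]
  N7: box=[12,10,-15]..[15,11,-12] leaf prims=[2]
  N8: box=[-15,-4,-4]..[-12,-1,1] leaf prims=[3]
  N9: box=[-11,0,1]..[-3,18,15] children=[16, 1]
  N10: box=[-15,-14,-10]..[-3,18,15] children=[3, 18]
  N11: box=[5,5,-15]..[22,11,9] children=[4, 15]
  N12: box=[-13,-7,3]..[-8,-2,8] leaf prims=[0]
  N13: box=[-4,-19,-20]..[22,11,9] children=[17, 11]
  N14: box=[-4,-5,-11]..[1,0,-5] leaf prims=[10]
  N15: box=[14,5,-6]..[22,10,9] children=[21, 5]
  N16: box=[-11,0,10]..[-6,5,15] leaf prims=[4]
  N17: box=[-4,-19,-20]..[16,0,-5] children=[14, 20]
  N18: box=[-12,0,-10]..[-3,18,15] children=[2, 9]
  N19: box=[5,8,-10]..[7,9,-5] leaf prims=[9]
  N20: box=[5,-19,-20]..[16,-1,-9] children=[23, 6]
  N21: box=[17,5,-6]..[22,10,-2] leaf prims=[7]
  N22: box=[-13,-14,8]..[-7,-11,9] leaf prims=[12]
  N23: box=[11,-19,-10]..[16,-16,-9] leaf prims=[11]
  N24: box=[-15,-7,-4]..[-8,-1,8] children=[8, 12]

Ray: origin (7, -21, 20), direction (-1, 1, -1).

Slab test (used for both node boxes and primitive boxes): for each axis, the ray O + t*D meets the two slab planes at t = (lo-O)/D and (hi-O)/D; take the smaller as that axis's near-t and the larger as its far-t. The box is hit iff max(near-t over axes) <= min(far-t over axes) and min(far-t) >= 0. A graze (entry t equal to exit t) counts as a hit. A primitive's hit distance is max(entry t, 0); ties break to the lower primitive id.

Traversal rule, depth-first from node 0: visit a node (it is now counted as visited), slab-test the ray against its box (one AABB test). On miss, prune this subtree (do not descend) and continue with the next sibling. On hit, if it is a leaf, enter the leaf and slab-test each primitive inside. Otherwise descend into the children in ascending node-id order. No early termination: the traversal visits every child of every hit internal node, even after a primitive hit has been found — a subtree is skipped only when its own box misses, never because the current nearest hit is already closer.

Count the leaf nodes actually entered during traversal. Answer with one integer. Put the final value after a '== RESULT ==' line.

Walk:
N0 x:[-15,22] y:[2,39] z:[5,40] -> hit [5,22], descend [10, 13]
  N10 x:[10,22] y:[7,39] z:[5,30] -> hit [10,22], descend [3, 18]
    N3 x:[14,22] y:[7,20] z:[11,24] -> hit [14,20], descend [22, 24]
      N22 x:[14,20] y:[7,10] z:[11,12] -> miss, prune
      N24 x:[15,22] y:[14,20] z:[12,24] -> hit [15,20], descend [8, 12]
        N8 x:[19,22] y:[17,20] z:[19,24] -> hit [19,20] leaf, test {P3@t=19}
        N12 x:[15,20] y:[14,19] z:[12,17] -> hit [15,17] leaf, test {P0@t=15}
    N18 x:[10,19] y:[21,39] z:[5,30] -> miss, prune
  N13 x:[-15,11] y:[2,32] z:[11,40] -> hit [11,11], descend [11, 17]
    N11 x:[-15,2] y:[26,32] z:[11,35] -> miss, prune
    N17 x:[-9,11] y:[2,21] z:[25,40] -> miss, prune

11 AABB tests over nodes [0, 10, 3, 22, 24, 8, 12, 18, 13, 11, 17]; 2 leaves entered; closest P0.

== RESULT ==
2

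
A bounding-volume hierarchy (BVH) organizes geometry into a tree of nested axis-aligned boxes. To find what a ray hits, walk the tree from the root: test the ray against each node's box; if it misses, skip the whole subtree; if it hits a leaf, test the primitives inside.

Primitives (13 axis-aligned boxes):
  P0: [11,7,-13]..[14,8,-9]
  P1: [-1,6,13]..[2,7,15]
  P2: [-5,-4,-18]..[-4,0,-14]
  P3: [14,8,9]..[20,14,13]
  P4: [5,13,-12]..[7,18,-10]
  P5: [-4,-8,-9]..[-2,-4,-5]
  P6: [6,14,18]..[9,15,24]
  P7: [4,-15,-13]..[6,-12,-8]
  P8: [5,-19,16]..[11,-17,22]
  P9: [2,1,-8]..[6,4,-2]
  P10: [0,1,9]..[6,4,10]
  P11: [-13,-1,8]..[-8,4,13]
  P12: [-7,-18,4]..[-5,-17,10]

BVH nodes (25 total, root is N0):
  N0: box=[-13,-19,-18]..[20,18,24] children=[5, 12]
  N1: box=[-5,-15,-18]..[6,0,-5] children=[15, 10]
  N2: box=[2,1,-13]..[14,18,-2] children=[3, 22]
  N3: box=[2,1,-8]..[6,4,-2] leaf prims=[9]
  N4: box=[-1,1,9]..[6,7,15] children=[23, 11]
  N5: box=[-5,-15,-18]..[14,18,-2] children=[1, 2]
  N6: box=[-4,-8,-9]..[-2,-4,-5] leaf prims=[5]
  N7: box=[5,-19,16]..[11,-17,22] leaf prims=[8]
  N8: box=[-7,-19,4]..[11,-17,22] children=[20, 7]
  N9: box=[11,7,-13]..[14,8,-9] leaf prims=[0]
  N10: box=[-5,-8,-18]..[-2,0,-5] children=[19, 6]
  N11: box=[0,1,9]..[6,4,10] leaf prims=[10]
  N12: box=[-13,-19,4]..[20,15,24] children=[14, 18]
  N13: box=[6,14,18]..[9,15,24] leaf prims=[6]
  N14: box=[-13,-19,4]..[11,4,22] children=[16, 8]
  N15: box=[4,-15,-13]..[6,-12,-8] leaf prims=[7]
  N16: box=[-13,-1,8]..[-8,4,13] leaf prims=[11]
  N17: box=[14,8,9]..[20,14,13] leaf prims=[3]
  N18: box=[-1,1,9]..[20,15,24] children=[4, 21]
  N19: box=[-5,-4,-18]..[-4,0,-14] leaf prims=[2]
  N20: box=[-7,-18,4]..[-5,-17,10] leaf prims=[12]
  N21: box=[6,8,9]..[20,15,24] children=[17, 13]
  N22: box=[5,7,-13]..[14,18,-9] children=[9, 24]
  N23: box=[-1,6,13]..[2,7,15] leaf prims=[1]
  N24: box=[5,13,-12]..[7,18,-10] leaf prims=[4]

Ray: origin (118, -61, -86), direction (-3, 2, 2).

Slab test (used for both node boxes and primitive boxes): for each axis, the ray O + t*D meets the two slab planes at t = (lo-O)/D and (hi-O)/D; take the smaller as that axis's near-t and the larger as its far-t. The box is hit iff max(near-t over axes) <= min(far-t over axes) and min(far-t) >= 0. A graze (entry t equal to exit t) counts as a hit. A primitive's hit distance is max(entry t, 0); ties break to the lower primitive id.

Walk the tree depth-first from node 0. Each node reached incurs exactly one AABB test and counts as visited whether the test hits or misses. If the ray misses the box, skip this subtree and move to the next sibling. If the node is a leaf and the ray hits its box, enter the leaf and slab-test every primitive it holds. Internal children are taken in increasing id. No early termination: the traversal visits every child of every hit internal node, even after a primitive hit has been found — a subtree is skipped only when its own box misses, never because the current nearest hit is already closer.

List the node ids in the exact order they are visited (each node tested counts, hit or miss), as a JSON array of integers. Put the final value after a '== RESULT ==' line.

Traverse from the root:
N0 x:[98/3,131/3] y:[21,79/2] z:[34,55] -> hit [34,79/2], descend [5, 12]
  N5 x:[104/3,41] y:[23,79/2] z:[34,42] -> hit [104/3,79/2], descend [1, 2]
    N1 x:[112/3,41] y:[23,61/2] z:[34,81/2] -> miss, prune
    N2 x:[104/3,116/3] y:[31,79/2] z:[73/2,42] -> hit [73/2,116/3], descend [3, 22]
      N3 x:[112/3,116/3] y:[31,65/2] z:[39,42] -> miss, prune
      N22 x:[104/3,113/3] y:[34,79/2] z:[73/2,77/2] -> hit [73/2,113/3], descend [9, 24]
        N9 x:[104/3,107/3] y:[34,69/2] z:[73/2,77/2] -> miss, prune
        N24 x:[37,113/3] y:[37,79/2] z:[37,38] -> hit [37,113/3] leaf, test {P4@t=37}
  N12 x:[98/3,131/3] y:[21,38] z:[45,55] -> miss, prune

order=[0, 5, 1, 2, 3, 22, 9, 24, 12]  |boxes|=9  |leaves|=1  hit=P4

== RESULT ==
[0, 5, 1, 2, 3, 22, 9, 24, 12]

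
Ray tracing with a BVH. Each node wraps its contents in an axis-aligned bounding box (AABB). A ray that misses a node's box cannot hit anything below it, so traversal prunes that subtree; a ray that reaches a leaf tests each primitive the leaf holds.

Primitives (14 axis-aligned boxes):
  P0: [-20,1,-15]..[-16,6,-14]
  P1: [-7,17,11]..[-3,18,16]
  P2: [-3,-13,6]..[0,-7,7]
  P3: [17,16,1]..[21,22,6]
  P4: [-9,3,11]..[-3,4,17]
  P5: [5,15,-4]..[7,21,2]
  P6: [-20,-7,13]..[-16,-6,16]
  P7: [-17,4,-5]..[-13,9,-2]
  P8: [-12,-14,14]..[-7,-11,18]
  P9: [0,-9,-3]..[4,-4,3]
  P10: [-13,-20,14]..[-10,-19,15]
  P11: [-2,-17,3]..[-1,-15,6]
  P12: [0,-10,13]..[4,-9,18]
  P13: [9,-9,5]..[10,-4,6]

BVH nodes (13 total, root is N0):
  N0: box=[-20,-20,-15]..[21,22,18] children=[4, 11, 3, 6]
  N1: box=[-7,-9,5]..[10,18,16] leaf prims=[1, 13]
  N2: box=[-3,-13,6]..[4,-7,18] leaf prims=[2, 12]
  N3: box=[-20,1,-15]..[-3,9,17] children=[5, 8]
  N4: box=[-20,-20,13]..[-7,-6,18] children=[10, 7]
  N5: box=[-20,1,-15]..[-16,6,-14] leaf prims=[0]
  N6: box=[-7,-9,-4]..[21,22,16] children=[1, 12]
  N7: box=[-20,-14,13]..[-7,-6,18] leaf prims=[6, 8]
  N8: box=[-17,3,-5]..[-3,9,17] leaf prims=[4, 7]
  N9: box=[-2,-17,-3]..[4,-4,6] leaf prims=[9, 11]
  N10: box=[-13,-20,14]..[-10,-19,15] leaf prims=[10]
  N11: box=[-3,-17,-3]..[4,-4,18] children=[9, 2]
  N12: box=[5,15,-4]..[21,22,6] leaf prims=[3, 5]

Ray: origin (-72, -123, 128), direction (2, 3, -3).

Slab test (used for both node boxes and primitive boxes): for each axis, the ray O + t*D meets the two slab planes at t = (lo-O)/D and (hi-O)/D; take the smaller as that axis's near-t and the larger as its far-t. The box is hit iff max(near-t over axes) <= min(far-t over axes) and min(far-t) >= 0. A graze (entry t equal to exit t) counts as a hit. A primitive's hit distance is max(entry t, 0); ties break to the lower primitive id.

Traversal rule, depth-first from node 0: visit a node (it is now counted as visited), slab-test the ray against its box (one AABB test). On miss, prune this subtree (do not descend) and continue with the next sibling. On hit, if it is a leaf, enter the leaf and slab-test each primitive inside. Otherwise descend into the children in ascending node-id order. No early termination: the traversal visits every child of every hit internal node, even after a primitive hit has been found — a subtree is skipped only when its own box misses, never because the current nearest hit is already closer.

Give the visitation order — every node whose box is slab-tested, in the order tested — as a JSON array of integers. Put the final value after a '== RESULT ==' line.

Traverse from the root:
N0 x:[26,93/2] y:[103/3,145/3] z:[110/3,143/3] -> hit [110/3,93/2], descend [3, 4, 6, 11]
  N3 x:[26,69/2] y:[124/3,44] z:[37,143/3] -> miss, prune
  N4 x:[26,65/2] y:[103/3,39] z:[110/3,115/3] -> miss, prune
  N6 x:[65/2,93/2] y:[38,145/3] z:[112/3,44] -> hit [38,44], descend [1, 12]
    N1 x:[65/2,41] y:[38,47] z:[112/3,41] -> hit [38,41] leaf, test {P1(miss), P13(miss)}
    N12 x:[77/2,93/2] y:[46,145/3] z:[122/3,44] -> miss, prune
  N11 x:[69/2,38] y:[106/3,119/3] z:[110/3,131/3] -> hit [110/3,38], descend [2, 9]
    N2 x:[69/2,38] y:[110/3,116/3] z:[110/3,122/3] -> hit [110/3,38] leaf, test {P2(miss), P12@t=113/3}
    N9 x:[35,38] y:[106/3,119/3] z:[122/3,131/3] -> miss, prune

order=[0, 3, 4, 6, 1, 12, 11, 2, 9]  |boxes|=9  |leaves|=2  hit=P12

== RESULT ==
[0, 3, 4, 6, 1, 12, 11, 2, 9]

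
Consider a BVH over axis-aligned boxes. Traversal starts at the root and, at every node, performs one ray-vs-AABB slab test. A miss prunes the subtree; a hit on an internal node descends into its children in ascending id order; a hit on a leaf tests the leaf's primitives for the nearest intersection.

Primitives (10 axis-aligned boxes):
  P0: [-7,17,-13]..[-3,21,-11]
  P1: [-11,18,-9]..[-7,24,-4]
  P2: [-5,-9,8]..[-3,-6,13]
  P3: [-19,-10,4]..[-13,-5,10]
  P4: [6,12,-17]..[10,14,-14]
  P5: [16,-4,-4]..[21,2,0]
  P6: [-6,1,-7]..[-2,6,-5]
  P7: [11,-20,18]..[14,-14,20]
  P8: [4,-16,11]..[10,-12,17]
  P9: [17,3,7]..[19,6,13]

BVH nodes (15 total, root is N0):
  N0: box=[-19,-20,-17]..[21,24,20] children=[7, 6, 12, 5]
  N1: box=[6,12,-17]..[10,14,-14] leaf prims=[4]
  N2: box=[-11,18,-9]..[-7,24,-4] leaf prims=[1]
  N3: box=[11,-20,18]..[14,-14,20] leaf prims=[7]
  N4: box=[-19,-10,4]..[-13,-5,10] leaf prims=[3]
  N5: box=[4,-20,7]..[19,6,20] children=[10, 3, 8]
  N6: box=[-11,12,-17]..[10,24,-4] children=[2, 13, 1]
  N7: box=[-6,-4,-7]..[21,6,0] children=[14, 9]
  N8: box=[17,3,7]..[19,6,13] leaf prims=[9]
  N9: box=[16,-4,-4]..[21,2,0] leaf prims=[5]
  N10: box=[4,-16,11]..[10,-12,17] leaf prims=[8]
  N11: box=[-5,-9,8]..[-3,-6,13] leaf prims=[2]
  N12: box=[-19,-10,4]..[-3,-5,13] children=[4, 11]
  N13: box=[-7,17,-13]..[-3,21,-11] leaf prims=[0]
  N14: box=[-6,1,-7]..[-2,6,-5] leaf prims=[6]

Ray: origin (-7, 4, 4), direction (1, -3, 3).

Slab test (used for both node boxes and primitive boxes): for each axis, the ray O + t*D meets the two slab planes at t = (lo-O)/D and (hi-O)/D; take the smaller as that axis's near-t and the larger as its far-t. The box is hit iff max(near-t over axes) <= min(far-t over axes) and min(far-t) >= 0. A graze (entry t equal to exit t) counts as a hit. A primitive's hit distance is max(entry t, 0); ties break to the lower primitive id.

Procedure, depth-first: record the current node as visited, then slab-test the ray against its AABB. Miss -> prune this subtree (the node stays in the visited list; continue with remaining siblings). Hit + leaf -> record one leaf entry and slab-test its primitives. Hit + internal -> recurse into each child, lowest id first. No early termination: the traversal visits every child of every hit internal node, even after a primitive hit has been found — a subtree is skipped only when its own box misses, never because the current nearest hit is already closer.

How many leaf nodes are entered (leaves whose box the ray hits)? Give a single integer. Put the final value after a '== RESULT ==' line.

Walk:
N0 x:[-12,28] y:[-20/3,8] z:[-7,16/3] -> hit [-20/3,16/3], descend [5, 6, 7, 12]
  N5 x:[11,26] y:[-2/3,8] z:[1,16/3] -> miss, prune
  N6 x:[-4,17] y:[-20/3,-8/3] z:[-7,-8/3] -> miss, prune
  N7 x:[1,28] y:[-2/3,8/3] z:[-11/3,-4/3] -> miss, prune
  N12 x:[-12,4] y:[3,14/3] z:[0,3] -> hit [3,3], descend [4, 11]
    N4 x:[-12,-6] y:[3,14/3] z:[0,2] -> miss, prune
    N11 x:[2,4] y:[10/3,13/3] z:[4/3,3] -> miss, prune

order=[0, 5, 6, 7, 12, 4, 11]  |boxes|=7  |leaves|=0  hit=miss

== RESULT ==
0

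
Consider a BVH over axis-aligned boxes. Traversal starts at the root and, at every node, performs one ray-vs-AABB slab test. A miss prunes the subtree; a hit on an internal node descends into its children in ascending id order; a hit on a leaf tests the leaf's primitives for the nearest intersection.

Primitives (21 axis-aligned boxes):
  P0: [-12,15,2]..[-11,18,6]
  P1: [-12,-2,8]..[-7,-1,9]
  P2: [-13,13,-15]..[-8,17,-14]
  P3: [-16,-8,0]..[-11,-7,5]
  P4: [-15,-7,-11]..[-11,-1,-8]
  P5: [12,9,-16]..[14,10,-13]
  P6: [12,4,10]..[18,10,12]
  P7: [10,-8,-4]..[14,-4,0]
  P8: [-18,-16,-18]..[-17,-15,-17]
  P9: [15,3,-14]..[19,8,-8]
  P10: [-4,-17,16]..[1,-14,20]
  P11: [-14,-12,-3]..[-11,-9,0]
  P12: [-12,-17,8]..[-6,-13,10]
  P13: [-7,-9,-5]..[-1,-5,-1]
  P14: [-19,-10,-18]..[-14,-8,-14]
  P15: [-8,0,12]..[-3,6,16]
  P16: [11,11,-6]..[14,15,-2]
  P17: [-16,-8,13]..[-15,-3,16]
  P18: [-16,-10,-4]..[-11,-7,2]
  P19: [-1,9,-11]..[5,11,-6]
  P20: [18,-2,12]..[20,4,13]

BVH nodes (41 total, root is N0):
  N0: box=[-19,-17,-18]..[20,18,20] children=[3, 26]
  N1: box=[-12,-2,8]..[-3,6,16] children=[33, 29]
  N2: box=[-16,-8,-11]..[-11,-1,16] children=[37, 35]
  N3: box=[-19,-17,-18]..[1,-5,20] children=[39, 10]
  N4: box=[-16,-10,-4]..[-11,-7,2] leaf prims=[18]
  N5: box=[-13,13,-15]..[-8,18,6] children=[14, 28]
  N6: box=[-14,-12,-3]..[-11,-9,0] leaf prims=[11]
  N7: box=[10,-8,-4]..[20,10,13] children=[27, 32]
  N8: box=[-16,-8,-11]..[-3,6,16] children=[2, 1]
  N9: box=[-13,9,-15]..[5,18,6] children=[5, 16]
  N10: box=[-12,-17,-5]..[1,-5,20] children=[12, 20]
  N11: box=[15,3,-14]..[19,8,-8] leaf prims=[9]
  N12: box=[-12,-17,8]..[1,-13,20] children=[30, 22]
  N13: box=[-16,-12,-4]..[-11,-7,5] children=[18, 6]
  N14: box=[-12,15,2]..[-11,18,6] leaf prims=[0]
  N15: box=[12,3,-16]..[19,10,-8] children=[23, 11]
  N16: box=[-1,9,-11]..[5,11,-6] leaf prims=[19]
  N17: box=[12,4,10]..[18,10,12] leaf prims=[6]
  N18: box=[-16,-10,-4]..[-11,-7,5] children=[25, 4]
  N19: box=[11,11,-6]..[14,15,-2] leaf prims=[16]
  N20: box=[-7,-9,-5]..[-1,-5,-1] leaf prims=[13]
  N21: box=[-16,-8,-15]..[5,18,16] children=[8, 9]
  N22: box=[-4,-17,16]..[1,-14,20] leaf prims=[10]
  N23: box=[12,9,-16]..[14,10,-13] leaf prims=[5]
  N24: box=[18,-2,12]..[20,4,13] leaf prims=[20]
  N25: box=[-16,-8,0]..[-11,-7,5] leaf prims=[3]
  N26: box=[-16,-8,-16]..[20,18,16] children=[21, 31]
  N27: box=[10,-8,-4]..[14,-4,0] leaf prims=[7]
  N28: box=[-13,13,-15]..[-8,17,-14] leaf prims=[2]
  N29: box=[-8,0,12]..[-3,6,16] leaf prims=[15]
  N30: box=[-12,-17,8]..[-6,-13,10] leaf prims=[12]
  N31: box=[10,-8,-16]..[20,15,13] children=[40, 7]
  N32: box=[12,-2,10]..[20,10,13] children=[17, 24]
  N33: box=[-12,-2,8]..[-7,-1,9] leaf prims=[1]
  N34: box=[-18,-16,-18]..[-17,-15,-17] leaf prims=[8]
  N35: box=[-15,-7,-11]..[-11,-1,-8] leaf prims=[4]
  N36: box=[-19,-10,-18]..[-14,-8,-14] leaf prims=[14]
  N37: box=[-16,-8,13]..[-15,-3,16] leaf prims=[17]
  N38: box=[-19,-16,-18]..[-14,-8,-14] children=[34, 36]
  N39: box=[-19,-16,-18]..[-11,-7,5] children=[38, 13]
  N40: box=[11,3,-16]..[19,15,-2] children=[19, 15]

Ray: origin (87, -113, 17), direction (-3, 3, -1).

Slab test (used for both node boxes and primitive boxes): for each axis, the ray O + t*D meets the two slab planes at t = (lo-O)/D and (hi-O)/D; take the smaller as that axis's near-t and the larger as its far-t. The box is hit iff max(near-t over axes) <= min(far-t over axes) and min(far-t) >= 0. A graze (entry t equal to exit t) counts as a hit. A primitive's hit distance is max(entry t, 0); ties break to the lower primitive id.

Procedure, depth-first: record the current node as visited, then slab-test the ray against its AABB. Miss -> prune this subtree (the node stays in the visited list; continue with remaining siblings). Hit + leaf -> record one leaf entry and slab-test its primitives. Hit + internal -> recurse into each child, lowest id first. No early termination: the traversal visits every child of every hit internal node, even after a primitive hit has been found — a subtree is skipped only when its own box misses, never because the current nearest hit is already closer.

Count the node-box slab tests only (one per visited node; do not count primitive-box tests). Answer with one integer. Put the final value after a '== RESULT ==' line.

Trace the traversal:
N0 x:[67/3,106/3] y:[32,131/3] z:[-3,35] -> hit [32,35], descend [3, 26]
  N3 x:[86/3,106/3] y:[32,36] z:[-3,35] -> hit [32,35], descend [10, 39]
    N10 x:[86/3,33] y:[32,36] z:[-3,22] -> miss, prune
    N39 x:[98/3,106/3] y:[97/3,106/3] z:[12,35] -> hit [98/3,35], descend [13, 38]
      N13 x:[98/3,103/3] y:[101/3,106/3] z:[12,21] -> miss, prune
      N38 x:[101/3,106/3] y:[97/3,35] z:[31,35] -> hit [101/3,35], descend [34, 36]
        N34 x:[104/3,35] y:[97/3,98/3] z:[34,35] -> miss, prune
        N36 x:[101/3,106/3] y:[103/3,35] z:[31,35] -> hit [103/3,35] leaf, test {P14@t=103/3}
  N26 x:[67/3,103/3] y:[35,131/3] z:[1,33] -> miss, prune

9 AABB tests over nodes [0, 3, 10, 39, 13, 38, 34, 36, 26]; 1 leaf entered; closest P14.

== RESULT ==
9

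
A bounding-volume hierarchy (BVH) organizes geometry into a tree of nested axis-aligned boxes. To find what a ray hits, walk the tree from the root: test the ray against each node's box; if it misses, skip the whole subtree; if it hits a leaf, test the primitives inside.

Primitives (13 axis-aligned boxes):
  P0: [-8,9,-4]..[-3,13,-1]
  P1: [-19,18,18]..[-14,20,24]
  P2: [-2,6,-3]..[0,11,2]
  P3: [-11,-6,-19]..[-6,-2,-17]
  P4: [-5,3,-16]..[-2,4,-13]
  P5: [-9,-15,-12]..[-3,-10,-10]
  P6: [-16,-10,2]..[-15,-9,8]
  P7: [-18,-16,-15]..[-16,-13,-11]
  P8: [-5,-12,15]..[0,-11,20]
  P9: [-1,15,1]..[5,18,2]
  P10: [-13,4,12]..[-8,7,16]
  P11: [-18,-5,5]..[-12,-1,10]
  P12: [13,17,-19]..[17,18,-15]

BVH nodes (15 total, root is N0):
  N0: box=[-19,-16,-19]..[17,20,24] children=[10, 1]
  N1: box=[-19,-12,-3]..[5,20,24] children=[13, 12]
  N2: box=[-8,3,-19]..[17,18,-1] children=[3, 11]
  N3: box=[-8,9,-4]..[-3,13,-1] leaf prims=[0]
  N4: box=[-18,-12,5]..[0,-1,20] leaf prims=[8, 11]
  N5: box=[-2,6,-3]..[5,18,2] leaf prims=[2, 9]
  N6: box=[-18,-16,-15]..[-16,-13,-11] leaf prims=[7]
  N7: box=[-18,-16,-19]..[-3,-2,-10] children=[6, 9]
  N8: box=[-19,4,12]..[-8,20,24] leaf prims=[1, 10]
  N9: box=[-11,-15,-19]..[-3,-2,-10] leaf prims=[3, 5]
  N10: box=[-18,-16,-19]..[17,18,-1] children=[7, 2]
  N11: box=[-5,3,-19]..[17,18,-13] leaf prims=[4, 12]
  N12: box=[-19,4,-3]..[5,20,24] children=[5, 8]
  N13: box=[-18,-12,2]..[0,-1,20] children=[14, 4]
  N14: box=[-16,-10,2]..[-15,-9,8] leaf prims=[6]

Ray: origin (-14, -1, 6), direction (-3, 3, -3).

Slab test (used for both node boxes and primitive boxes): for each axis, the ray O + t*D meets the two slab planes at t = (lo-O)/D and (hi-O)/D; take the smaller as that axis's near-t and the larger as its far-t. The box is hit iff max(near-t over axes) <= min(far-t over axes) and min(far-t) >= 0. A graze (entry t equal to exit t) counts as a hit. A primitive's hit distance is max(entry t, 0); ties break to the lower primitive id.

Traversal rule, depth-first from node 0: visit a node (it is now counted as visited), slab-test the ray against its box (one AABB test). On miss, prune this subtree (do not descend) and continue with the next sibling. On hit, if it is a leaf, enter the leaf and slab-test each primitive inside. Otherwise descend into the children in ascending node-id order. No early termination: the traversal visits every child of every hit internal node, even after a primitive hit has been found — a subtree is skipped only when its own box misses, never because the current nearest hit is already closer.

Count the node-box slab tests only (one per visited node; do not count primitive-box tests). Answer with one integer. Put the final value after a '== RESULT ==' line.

Walk:
N0 x:[-31/3,5/3] y:[-5,7] z:[-6,25/3] -> hit [-5,5/3], descend [1, 10]
  N1 x:[-19/3,5/3] y:[-11/3,7] z:[-6,3] -> hit [-11/3,5/3], descend [12, 13]
    N12 x:[-19/3,5/3] y:[5/3,7] z:[-6,3] -> hit [5/3,5/3], descend [5, 8]
      N5 x:[-19/3,-4] y:[7/3,19/3] z:[4/3,3] -> miss, prune
      N8 x:[-2,5/3] y:[5/3,7] z:[-6,-2] -> miss, prune
    N13 x:[-14/3,4/3] y:[-11/3,0] z:[-14/3,4/3] -> hit [-11/3,0], descend [4, 14]
      N4 x:[-14/3,4/3] y:[-11/3,0] z:[-14/3,1/3] -> hit [-11/3,0] leaf, test {P8(miss), P11@t=0}
      N14 x:[1/3,2/3] y:[-3,-8/3] z:[-2/3,4/3] -> miss, prune
  N10 x:[-31/3,4/3] y:[-5,19/3] z:[7/3,25/3] -> miss, prune

9 AABB tests over nodes [0, 1, 12, 5, 8, 13, 4, 14, 10]; 1 leaf entered; closest P11.

== RESULT ==
9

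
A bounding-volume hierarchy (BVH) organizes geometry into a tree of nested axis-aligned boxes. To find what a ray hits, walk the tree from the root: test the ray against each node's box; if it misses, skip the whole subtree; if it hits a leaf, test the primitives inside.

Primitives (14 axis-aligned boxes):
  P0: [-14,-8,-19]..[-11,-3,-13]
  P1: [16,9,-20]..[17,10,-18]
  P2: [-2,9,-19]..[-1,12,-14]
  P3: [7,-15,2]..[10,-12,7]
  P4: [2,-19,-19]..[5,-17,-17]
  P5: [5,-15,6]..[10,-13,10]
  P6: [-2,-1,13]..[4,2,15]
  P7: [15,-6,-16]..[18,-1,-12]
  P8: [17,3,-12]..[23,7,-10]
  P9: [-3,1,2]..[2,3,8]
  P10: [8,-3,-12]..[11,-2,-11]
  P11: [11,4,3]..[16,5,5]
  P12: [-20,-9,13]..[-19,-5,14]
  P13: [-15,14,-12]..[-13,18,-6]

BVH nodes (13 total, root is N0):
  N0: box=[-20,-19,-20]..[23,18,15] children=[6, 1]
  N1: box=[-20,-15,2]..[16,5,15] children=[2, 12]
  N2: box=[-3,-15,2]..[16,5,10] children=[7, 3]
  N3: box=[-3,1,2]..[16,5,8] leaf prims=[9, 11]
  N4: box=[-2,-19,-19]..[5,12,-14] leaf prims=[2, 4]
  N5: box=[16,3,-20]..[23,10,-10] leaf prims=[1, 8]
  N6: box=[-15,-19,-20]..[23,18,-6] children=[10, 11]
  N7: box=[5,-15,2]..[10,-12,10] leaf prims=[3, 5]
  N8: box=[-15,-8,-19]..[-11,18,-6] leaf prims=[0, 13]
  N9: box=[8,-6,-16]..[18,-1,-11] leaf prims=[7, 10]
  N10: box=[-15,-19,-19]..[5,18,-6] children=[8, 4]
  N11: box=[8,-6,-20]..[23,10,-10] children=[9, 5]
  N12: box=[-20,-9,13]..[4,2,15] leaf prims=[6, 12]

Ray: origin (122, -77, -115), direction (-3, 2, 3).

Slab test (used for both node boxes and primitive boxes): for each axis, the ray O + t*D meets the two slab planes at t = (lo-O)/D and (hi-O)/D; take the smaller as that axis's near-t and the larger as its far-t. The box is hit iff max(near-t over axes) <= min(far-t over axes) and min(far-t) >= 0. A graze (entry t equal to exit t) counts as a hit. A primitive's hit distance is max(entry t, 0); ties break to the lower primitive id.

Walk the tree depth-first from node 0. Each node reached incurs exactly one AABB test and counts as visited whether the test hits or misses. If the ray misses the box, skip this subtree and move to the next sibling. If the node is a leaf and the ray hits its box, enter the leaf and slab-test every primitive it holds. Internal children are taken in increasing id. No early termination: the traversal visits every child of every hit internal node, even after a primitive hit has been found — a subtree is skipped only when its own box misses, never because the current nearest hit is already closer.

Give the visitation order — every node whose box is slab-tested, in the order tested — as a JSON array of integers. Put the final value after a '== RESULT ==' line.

Traverse from the root:
N0 x:[33,142/3] y:[29,95/2] z:[95/3,130/3] -> hit [33,130/3], descend [1, 6]
  N1 x:[106/3,142/3] y:[31,41] z:[39,130/3] -> hit [39,41], descend [2, 12]
    N2 x:[106/3,125/3] y:[31,41] z:[39,125/3] -> hit [39,41], descend [3, 7]
      N3 x:[106/3,125/3] y:[39,41] z:[39,41] -> hit [39,41] leaf, test {P9@t=40, P11(miss)}
      N7 x:[112/3,39] y:[31,65/2] z:[39,125/3] -> miss, prune
    N12 x:[118/3,142/3] y:[34,79/2] z:[128/3,130/3] -> miss, prune
  N6 x:[33,137/3] y:[29,95/2] z:[95/3,109/3] -> hit [33,109/3], descend [10, 11]
    N10 x:[39,137/3] y:[29,95/2] z:[32,109/3] -> miss, prune
    N11 x:[33,38] y:[71/2,87/2] z:[95/3,35] -> miss, prune

Visited [0, 1, 2, 3, 7, 12, 6, 10, 11]. Tests: 9 box, 1 leaf. Nearest: P9.

== RESULT ==
[0, 1, 2, 3, 7, 12, 6, 10, 11]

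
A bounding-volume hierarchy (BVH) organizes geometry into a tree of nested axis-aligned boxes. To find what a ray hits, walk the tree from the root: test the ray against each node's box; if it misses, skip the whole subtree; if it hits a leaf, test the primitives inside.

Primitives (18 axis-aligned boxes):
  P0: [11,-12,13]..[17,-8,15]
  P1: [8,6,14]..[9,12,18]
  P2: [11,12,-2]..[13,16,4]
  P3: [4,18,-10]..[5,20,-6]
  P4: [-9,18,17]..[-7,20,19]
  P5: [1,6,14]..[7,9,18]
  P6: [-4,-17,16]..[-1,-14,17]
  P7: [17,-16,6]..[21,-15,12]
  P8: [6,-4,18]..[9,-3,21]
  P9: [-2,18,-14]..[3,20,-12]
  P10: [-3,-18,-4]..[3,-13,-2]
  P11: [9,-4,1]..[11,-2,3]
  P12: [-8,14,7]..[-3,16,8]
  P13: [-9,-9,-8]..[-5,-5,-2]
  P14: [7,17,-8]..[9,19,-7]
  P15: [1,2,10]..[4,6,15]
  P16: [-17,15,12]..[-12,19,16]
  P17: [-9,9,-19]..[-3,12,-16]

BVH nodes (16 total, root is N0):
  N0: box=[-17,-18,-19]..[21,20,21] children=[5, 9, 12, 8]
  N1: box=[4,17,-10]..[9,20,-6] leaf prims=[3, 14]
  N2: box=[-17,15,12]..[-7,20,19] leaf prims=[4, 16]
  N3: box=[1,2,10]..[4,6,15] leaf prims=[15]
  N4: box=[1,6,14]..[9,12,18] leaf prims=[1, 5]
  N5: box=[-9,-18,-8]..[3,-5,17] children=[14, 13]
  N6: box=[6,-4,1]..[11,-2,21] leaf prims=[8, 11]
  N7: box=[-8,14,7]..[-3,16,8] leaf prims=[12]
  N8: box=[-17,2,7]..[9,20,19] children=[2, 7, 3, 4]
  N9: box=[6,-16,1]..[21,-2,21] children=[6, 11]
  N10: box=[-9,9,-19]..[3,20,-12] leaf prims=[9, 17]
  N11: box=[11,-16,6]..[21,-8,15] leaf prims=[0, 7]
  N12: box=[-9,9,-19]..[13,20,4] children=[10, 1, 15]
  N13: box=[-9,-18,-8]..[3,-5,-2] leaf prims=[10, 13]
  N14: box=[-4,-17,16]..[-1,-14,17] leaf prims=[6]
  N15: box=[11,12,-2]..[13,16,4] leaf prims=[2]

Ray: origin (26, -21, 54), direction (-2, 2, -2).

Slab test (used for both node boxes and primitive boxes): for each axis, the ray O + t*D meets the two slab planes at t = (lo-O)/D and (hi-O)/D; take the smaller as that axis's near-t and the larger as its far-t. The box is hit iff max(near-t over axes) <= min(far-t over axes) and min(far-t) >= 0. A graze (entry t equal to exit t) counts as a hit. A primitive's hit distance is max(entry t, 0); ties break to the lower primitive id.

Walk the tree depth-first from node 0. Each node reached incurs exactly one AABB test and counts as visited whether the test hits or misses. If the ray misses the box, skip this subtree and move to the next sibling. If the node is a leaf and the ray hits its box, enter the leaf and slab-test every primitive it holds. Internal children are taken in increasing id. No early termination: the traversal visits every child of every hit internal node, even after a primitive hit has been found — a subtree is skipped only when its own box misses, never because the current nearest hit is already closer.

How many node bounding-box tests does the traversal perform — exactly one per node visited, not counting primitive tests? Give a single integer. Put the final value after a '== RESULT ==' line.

Walk:
N0 x:[5/2,43/2] y:[3/2,41/2] z:[33/2,73/2] -> hit [33/2,41/2], descend [5, 8, 9, 12]
  N5 x:[23/2,35/2] y:[3/2,8] z:[37/2,31] -> miss, prune
  N8 x:[17/2,43/2] y:[23/2,41/2] z:[35/2,47/2] -> hit [35/2,41/2], descend [2, 3, 4, 7]
    N2 x:[33/2,43/2] y:[18,41/2] z:[35/2,21] -> hit [18,41/2] leaf, test {P4(miss), P16@t=19}
    N3 x:[11,25/2] y:[23/2,27/2] z:[39/2,22] -> miss, prune
    N4 x:[17/2,25/2] y:[27/2,33/2] z:[18,20] -> miss, prune
    N7 x:[29/2,17] y:[35/2,37/2] z:[23,47/2] -> miss, prune
  N9 x:[5/2,10] y:[5/2,19/2] z:[33/2,53/2] -> miss, prune
  N12 x:[13/2,35/2] y:[15,41/2] z:[25,73/2] -> miss, prune

Summary -> nodes [0, 5, 8, 2, 3, 4, 7, 9, 12]; box-tests=9; leaf-entries=1; first=P16

== RESULT ==
9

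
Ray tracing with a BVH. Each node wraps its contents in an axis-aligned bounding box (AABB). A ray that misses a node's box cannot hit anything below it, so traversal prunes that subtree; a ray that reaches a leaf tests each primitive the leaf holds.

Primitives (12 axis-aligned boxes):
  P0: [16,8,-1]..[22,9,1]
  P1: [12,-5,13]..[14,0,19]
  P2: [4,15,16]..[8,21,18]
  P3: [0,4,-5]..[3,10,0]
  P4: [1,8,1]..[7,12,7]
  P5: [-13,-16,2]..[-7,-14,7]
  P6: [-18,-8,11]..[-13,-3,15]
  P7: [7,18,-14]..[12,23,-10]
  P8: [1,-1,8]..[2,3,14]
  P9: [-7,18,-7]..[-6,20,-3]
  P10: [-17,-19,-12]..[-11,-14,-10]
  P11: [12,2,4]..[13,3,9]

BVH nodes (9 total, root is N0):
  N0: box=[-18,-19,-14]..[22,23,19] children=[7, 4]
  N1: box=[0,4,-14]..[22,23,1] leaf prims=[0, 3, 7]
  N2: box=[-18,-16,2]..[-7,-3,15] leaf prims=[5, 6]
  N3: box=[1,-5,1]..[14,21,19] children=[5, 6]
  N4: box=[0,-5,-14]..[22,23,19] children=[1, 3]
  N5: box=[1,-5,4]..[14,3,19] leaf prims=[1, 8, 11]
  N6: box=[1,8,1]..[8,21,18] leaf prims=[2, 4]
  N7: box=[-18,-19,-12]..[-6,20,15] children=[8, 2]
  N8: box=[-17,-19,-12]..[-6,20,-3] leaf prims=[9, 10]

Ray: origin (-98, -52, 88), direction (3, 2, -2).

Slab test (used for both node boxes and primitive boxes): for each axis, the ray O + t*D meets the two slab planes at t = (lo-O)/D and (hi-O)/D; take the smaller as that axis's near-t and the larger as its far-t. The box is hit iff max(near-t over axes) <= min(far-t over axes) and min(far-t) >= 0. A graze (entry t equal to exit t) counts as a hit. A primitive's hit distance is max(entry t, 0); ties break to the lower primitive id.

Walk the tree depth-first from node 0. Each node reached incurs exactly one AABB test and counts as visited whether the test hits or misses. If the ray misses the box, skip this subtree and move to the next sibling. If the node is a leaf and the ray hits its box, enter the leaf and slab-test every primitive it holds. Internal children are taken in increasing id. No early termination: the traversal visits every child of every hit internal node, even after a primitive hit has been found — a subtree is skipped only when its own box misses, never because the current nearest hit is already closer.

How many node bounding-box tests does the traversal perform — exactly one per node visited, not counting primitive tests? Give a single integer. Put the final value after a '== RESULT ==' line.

Traverse from the root:
N0 x:[80/3,40] y:[33/2,75/2] z:[69/2,51] -> hit [69/2,75/2], descend [4, 7]
  N4 x:[98/3,40] y:[47/2,75/2] z:[69/2,51] -> hit [69/2,75/2], descend [1, 3]
    N1 x:[98/3,40] y:[28,75/2] z:[87/2,51] -> miss, prune
    N3 x:[33,112/3] y:[47/2,73/2] z:[69/2,87/2] -> hit [69/2,73/2], descend [5, 6]
      N5 x:[33,112/3] y:[47/2,55/2] z:[69/2,42] -> miss, prune
      N6 x:[33,106/3] y:[30,73/2] z:[35,87/2] -> hit [35,106/3] leaf, test {P2@t=35, P4(miss)}
  N7 x:[80/3,92/3] y:[33/2,36] z:[73/2,50] -> miss, prune

order=[0, 4, 1, 3, 5, 6, 7]  |boxes|=7  |leaves|=1  hit=P2

== RESULT ==
7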